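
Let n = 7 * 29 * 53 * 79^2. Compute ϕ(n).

φ(7) = 7 − 1 = 6.
φ(29) = 29 − 1 = 28.
φ(53) = 53 − 1 = 52.
φ(79^2) = 79^2 − 79^1 = 6241 − 79 = 6162.
Multiply: 6 · 28 · 52 · 6162 = 53831232.

53831232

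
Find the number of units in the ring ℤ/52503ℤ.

30240

Prime factorization: 52503 = 3 * 11 * 37 * 43.
φ(3) = 3 − 1 = 2.
φ(11) = 11 − 1 = 10.
φ(37) = 37 − 1 = 36.
φ(43) = 43 − 1 = 42.
Since φ is multiplicative, φ(52503) = 2 · 10 · 36 · 42 = 30240.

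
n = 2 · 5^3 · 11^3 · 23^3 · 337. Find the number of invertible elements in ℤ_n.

φ(2) = 2 − 1 = 1.
φ(5^3) = 5^2·(5−1) = 25·4 = 100.
φ(11^3) = 11^2·(11−1) = 121·10 = 1210.
φ(23^3) = 23^3 − 23^2 = 12167 − 529 = 11638.
φ(337) = 337 − 1 = 336.
Multiply: 1 · 100 · 1210 · 11638 · 336 = 473154528000.

473154528000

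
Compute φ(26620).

9680

26620 = 2^2 · 5 · 11^3.
φ(26620) = 26620 · (1 − 1/2) · (1 − 1/5) · (1 − 1/11)
       = 26620 · 40/110 = 9680.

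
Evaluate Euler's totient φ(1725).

First factor: 1725 = 3 × 5^2 × 23.
φ(1725) = 1725 · (1 − 1/3) · (1 − 1/5) · (1 − 1/23)
       = 1725 · 176/345 = 880.

880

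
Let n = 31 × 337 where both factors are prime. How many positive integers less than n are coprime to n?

10080

φ(n) = (p − 1)(q − 1) = (31−1)(337−1) = 30·336 = 10080.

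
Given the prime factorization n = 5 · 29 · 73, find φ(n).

8064

φ(5) = 5 − 1 = 4.
φ(29) = 29 − 1 = 28.
φ(73) = 73 − 1 = 72.
Multiply: 4 · 28 · 72 = 8064.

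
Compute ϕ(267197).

211680

267197 = 7^3 · 19 · 41.
φ(7^3) = 7^3 − 7^2 = 343 − 49 = 294.
φ(19) = 19 − 1 = 18.
φ(41) = 41 − 1 = 40.
φ(267197) = 294 × 18 × 40 = 211680.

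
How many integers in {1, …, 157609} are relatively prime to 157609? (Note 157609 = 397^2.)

157212

φ(397^2) = 397^1·(397−1) = 397·396 = 157212.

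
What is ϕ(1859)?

Prime factorization: 1859 = 11 · 13^2.
φ(11) = 11 − 1 = 10.
φ(13^2) = 13^2 − 13^1 = 169 − 13 = 156.
φ(1859) = 10 × 156 = 1560.

1560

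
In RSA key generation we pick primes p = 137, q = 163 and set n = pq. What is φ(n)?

φ(137) = 137 − 1 = 136.
φ(163) = 163 − 1 = 162.
φ(22331) = 136 × 162 = 22032.

22032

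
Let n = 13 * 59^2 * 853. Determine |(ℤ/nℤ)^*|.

φ(38600809) = 38600809 · (1 − 1/13) · (1 − 1/59) · (1 − 1/853)
       = 38600809 · 592992/654251 = 34986528.

34986528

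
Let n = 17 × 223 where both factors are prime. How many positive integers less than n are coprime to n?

φ(n) = (p − 1)(q − 1) = (17−1)(223−1) = 16·222 = 3552.

3552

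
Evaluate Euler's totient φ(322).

Factor 322: 322 = 2 × 7 × 23.
φ(2) = 2 − 1 = 1.
φ(7) = 7 − 1 = 6.
φ(23) = 23 − 1 = 22.
Multiply: 1 · 6 · 22 = 132.

132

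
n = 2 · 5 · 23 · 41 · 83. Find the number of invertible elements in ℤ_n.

φ(2) = 2 − 1 = 1.
φ(5) = 5 − 1 = 4.
φ(23) = 23 − 1 = 22.
φ(41) = 41 − 1 = 40.
φ(83) = 83 − 1 = 82.
Since φ is multiplicative, φ(782690) = 1 · 4 · 22 · 40 · 82 = 288640.

288640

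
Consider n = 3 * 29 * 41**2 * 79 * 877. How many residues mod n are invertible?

φ(10132430901) = 10132430901 · (1 − 1/3) · (1 − 1/29) · (1 − 1/41) · (1 − 1/79) · (1 − 1/877)
       = 10132430901 · 153054720/247132461 = 6275243520.

6275243520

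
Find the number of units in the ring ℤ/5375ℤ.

4200

Prime factorization: 5375 = 5^3 · 43.
φ(5^3) = 5^2·(5−1) = 25·4 = 100.
φ(43) = 43 − 1 = 42.
Since φ is multiplicative, φ(5375) = 100 · 42 = 4200.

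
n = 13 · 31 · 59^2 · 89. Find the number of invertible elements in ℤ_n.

φ(124853027) = 124853027 · (1 − 1/13) · (1 − 1/31) · (1 − 1/59) · (1 − 1/89)
       = 124853027 · 1837440/2116153 = 108408960.

108408960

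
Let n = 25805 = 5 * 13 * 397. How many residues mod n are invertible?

φ(5) = 5 − 1 = 4.
φ(13) = 13 − 1 = 12.
φ(397) = 397 − 1 = 396.
Since φ is multiplicative, φ(25805) = 4 · 12 · 396 = 19008.

19008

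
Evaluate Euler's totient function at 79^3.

486798

φ(79^3) = 79^2·(79−1) = 6241·78 = 486798.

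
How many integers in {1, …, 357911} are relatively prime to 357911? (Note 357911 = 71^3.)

φ(357911) = 357911 · (1 − 1/71)
       = 357911 · 70/71 = 352870.

352870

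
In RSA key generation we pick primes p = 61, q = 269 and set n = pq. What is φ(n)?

16080

For distinct primes, φ(pq) = (p−1)(q−1) = 60 × 268 = 16080.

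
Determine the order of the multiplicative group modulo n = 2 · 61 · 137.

φ(16714) = 16714 · (1 − 1/2) · (1 − 1/61) · (1 − 1/137)
       = 16714 · 8160/16714 = 8160.

8160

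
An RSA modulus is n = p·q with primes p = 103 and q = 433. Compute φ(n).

44064

φ(103) = 103 − 1 = 102.
φ(433) = 433 − 1 = 432.
φ(44599) = 102 × 432 = 44064.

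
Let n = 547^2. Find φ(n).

298662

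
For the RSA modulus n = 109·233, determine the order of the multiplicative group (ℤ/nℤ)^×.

25056

φ(pq) = (p−1)(q−1) = 108 · 232 = 25056.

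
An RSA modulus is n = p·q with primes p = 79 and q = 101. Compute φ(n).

7800

For distinct primes, φ(pq) = (p−1)(q−1) = 78 × 100 = 7800.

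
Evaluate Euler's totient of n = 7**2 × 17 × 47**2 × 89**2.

φ(14575408337) = 14575408337 · (1 − 1/7) · (1 − 1/17) · (1 − 1/47) · (1 − 1/89)
       = 14575408337 · 388608/497777 = 11378830848.

11378830848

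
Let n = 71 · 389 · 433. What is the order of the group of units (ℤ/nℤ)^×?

11733120

φ(71) = 71 − 1 = 70.
φ(389) = 389 − 1 = 388.
φ(433) = 433 − 1 = 432.
φ(11959027) = 70 × 388 × 432 = 11733120.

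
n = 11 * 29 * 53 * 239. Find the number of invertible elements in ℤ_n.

3465280

φ(11) = 11 − 1 = 10.
φ(29) = 29 − 1 = 28.
φ(53) = 53 − 1 = 52.
φ(239) = 239 − 1 = 238.
φ(4040773) = 10 × 28 × 52 × 238 = 3465280.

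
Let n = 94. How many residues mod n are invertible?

First factor: 94 = 2 * 47.
φ(94) = 94 · (1 − 1/2) · (1 − 1/47)
       = 94 · 46/94 = 46.

46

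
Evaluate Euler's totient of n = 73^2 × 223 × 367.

427060512

φ(436130689) = 436130689 · (1 − 1/73) · (1 − 1/223) · (1 − 1/367)
       = 436130689 · 5850144/5974393 = 427060512.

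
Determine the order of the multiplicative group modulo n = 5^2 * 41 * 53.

41600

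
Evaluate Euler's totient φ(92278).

42336

92278 = 2 · 29 · 37 · 43.
φ(92278) = 92278 · (1 − 1/2) · (1 − 1/29) · (1 − 1/37) · (1 − 1/43)
       = 92278 · 42336/92278 = 42336.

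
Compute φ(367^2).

134322

φ(134689) = 134689 · (1 − 1/367)
       = 134689 · 366/367 = 134322.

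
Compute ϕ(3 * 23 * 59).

2552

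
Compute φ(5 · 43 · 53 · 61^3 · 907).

1767061820160

φ(5) = 5 − 1 = 4.
φ(43) = 43 − 1 = 42.
φ(53) = 53 − 1 = 52.
φ(61^3) = 61^2·(61−1) = 3721·60 = 223260.
φ(907) = 907 − 1 = 906.
Since φ is multiplicative, φ(2345908784965) = 4 · 42 · 52 · 223260 · 906 = 1767061820160.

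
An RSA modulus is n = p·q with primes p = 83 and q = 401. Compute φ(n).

32800

φ(pq) = (p−1)(q−1) = 82 · 400 = 32800.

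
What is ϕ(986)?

448

986 = 2 · 17 · 29.
φ(2) = 2 − 1 = 1.
φ(17) = 17 − 1 = 16.
φ(29) = 29 − 1 = 28.
Multiply: 1 · 16 · 28 = 448.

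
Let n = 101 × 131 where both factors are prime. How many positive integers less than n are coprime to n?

13000

φ(101) = 101 − 1 = 100.
φ(131) = 131 − 1 = 130.
Multiply: 100 · 130 = 13000.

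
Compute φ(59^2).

φ(3481) = 3481 · (1 − 1/59)
       = 3481 · 58/59 = 3422.

3422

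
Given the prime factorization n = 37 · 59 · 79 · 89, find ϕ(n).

φ(15348673) = 15348673 · (1 − 1/37) · (1 − 1/59) · (1 − 1/79) · (1 − 1/89)
       = 15348673 · 14332032/15348673 = 14332032.

14332032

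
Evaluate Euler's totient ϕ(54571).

54571 = 11^3 × 41.
φ(11^3) = 11^3 − 11^2 = 1331 − 121 = 1210.
φ(41) = 41 − 1 = 40.
Multiply: 1210 · 40 = 48400.

48400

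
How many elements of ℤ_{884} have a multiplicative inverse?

First factor: 884 = 2^2 × 13 × 17.
φ(2^2) = 2^2 − 2^1 = 4 − 2 = 2.
φ(13) = 13 − 1 = 12.
φ(17) = 17 − 1 = 16.
Multiply: 2 · 12 · 16 = 384.

384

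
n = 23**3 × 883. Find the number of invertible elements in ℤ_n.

φ(10743461) = 10743461 · (1 − 1/23) · (1 − 1/883)
       = 10743461 · 19404/20309 = 10264716.

10264716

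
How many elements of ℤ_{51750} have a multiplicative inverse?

13200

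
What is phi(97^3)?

903264

φ(912673) = 912673 · (1 − 1/97)
       = 912673 · 96/97 = 903264.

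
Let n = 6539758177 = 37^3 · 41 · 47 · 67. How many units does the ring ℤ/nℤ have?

φ(6539758177) = 6539758177 · (1 − 1/37) · (1 − 1/41) · (1 − 1/47) · (1 − 1/67)
       = 6539758177 · 4371840/4777033 = 5985048960.

5985048960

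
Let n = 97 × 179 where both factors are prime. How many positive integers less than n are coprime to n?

For distinct primes, φ(pq) = (p−1)(q−1) = 96 × 178 = 17088.

17088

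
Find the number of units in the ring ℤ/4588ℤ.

2160

Prime factorization: 4588 = 2**2 * 31 * 37.
φ(4588) = 4588 · (1 − 1/2) · (1 − 1/31) · (1 − 1/37)
       = 4588 · 1080/2294 = 2160.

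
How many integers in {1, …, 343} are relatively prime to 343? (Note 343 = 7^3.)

294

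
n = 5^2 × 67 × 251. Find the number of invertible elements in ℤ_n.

330000

φ(5^2) = 5^1·(5−1) = 5·4 = 20.
φ(67) = 67 − 1 = 66.
φ(251) = 251 − 1 = 250.
φ(420425) = 20 × 66 × 250 = 330000.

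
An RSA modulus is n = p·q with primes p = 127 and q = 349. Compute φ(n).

43848

φ(44323) = 44323 · (1 − 1/127) · (1 − 1/349)
       = 44323 · 43848/44323 = 43848.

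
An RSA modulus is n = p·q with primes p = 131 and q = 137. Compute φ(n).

For distinct primes, φ(pq) = (p−1)(q−1) = 130 × 136 = 17680.

17680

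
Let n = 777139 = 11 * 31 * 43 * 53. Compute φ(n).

φ(777139) = 777139 · (1 − 1/11) · (1 − 1/31) · (1 − 1/43) · (1 − 1/53)
       = 777139 · 655200/777139 = 655200.

655200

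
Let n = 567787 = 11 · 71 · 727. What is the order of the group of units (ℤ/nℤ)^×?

508200

φ(11) = 11 − 1 = 10.
φ(71) = 71 − 1 = 70.
φ(727) = 727 − 1 = 726.
φ(567787) = 10 × 70 × 726 = 508200.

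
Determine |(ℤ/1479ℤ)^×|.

Prime factorization: 1479 = 3 · 17 · 29.
φ(1479) = 1479 · (1 − 1/3) · (1 − 1/17) · (1 − 1/29)
       = 1479 · 896/1479 = 896.

896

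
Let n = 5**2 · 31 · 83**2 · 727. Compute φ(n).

2964693600

φ(3881434825) = 3881434825 · (1 − 1/5) · (1 − 1/31) · (1 − 1/83) · (1 − 1/727)
       = 3881434825 · 7143840/9352855 = 2964693600.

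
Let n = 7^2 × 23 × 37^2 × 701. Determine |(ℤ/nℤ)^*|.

861537600

φ(1081546963) = 1081546963 · (1 − 1/7) · (1 − 1/23) · (1 − 1/37) · (1 − 1/701)
       = 1081546963 · 3326400/4175857 = 861537600.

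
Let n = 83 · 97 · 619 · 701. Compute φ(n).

φ(3493481869) = 3493481869 · (1 − 1/83) · (1 − 1/97) · (1 − 1/619) · (1 − 1/701)
       = 3493481869 · 3405427200/3493481869 = 3405427200.

3405427200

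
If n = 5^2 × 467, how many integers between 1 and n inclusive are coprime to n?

9320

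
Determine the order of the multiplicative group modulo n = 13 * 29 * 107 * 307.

10898496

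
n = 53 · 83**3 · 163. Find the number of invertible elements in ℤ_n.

4758700752

φ(53) = 53 − 1 = 52.
φ(83^3) = 83^3 − 83^2 = 571787 − 6889 = 564898.
φ(163) = 163 − 1 = 162.
φ(4939667893) = 52 × 564898 × 162 = 4758700752.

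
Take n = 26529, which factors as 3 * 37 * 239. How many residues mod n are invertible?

17136

φ(26529) = 26529 · (1 − 1/3) · (1 − 1/37) · (1 − 1/239)
       = 26529 · 17136/26529 = 17136.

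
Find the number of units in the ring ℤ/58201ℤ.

47520

Factor 58201: 58201 = 11^2 · 13 · 37.
φ(11^2) = 11^2 − 11^1 = 121 − 11 = 110.
φ(13) = 13 − 1 = 12.
φ(37) = 37 − 1 = 36.
Multiply: 110 · 12 · 36 = 47520.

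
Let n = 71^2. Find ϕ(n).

4970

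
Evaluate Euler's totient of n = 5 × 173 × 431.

295840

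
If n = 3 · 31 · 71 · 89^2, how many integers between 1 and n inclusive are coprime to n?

φ(52302363) = 52302363 · (1 − 1/3) · (1 − 1/31) · (1 − 1/71) · (1 − 1/89)
       = 52302363 · 369600/587667 = 32894400.

32894400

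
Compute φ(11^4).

φ(11^4) = 11^4 − 11^3 = 14641 − 1331 = 13310.

13310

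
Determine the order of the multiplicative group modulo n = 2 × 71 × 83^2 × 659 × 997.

312230422560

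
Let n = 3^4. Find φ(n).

54

φ(81) = 81 · (1 − 1/3)
       = 81 · 2/3 = 54.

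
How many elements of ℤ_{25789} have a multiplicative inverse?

23040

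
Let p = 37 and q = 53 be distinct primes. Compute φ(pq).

1872

φ(1961) = 1961 · (1 − 1/37) · (1 − 1/53)
       = 1961 · 1872/1961 = 1872.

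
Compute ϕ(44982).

12096

44982 = 2 · 3^3 · 7^2 · 17.
φ(2) = 2 − 1 = 1.
φ(3^3) = 3^3 − 3^2 = 27 − 9 = 18.
φ(7^2) = 7^2 − 7^1 = 49 − 7 = 42.
φ(17) = 17 − 1 = 16.
φ(44982) = 1 × 18 × 42 × 16 = 12096.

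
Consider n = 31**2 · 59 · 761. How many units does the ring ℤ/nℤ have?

φ(43147939) = 43147939 · (1 − 1/31) · (1 − 1/59) · (1 − 1/761)
       = 43147939 · 1322400/1391869 = 40994400.

40994400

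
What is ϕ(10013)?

8640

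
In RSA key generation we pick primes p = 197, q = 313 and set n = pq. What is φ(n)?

61152

φ(61661) = 61661 · (1 − 1/197) · (1 − 1/313)
       = 61661 · 61152/61661 = 61152.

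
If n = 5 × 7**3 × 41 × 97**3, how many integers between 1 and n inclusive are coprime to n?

42489538560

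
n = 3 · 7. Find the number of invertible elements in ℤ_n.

φ(3) = 3 − 1 = 2.
φ(7) = 7 − 1 = 6.
Multiply: 2 · 6 = 12.

12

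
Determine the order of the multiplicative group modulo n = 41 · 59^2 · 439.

φ(41) = 41 − 1 = 40.
φ(59^2) = 59^1·(59−1) = 59·58 = 3422.
φ(439) = 439 − 1 = 438.
φ(62654519) = 40 × 3422 × 438 = 59953440.

59953440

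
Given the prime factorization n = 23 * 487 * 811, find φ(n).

8660520

φ(23) = 23 − 1 = 22.
φ(487) = 487 − 1 = 486.
φ(811) = 811 − 1 = 810.
Since φ is multiplicative, φ(9084011) = 22 · 486 · 810 = 8660520.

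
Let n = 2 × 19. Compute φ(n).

18

φ(38) = 38 · (1 − 1/2) · (1 − 1/19)
       = 38 · 18/38 = 18.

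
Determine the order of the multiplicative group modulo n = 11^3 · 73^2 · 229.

φ(11^3) = 11^2·(11−1) = 121·10 = 1210.
φ(73^2) = 73^1·(73−1) = 73·72 = 5256.
φ(229) = 229 − 1 = 228.
Multiply: 1210 · 5256 · 228 = 1450025280.

1450025280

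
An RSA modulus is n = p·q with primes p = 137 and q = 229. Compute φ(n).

31008

φ(pq) = (p−1)(q−1) = 136 · 228 = 31008.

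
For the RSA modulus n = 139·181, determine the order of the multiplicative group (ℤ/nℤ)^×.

φ(n) = (p − 1)(q − 1) = (139−1)(181−1) = 138·180 = 24840.

24840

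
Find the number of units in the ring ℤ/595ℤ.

384

First factor: 595 = 5 × 7 × 17.
φ(595) = 595 · (1 − 1/5) · (1 − 1/7) · (1 − 1/17)
       = 595 · 384/595 = 384.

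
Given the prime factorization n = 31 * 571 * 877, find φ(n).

14979600

φ(31) = 31 − 1 = 30.
φ(571) = 571 − 1 = 570.
φ(877) = 877 − 1 = 876.
Since φ is multiplicative, φ(15523777) = 30 · 570 · 876 = 14979600.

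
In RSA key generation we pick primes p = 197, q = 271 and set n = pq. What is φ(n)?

φ(pq) = (p−1)(q−1) = 196 · 270 = 52920.

52920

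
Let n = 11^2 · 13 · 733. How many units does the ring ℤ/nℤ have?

966240

φ(1153009) = 1153009 · (1 − 1/11) · (1 − 1/13) · (1 − 1/733)
       = 1153009 · 87840/104819 = 966240.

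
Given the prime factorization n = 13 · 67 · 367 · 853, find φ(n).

246970944

φ(272667421) = 272667421 · (1 − 1/13) · (1 − 1/67) · (1 − 1/367) · (1 − 1/853)
       = 272667421 · 246970944/272667421 = 246970944.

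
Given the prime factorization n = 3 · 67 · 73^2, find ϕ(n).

693792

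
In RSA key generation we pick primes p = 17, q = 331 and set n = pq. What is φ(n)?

5280

φ(17) = 17 − 1 = 16.
φ(331) = 331 − 1 = 330.
Multiply: 16 · 330 = 5280.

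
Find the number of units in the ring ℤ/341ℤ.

Factor 341: 341 = 11 × 31.
φ(341) = 341 · (1 − 1/11) · (1 − 1/31)
       = 341 · 300/341 = 300.

300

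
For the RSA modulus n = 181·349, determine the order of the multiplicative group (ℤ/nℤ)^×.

φ(63169) = 63169 · (1 − 1/181) · (1 − 1/349)
       = 63169 · 62640/63169 = 62640.

62640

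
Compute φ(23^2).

506

φ(23^2) = 23^2 − 23^1 = 529 − 23 = 506.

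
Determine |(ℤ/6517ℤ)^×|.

Prime factorization: 6517 = 7^3 × 19.
φ(7^3) = 7^2·(7−1) = 49·6 = 294.
φ(19) = 19 − 1 = 18.
Multiply: 294 · 18 = 5292.

5292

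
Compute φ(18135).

8640

18135 = 3^2 * 5 * 13 * 31.
φ(3^2) = 3^2 − 3^1 = 9 − 3 = 6.
φ(5) = 5 − 1 = 4.
φ(13) = 13 − 1 = 12.
φ(31) = 31 − 1 = 30.
Since φ is multiplicative, φ(18135) = 6 · 4 · 12 · 30 = 8640.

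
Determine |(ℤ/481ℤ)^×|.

Factor 481: 481 = 13 * 37.
φ(481) = 481 · (1 − 1/13) · (1 − 1/37)
       = 481 · 432/481 = 432.

432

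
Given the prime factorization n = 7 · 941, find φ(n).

5640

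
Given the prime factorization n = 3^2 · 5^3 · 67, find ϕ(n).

φ(75375) = 75375 · (1 − 1/3) · (1 − 1/5) · (1 − 1/67)
       = 75375 · 528/1005 = 39600.

39600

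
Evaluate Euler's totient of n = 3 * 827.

1652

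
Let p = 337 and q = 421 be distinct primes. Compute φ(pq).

141120

φ(337) = 337 − 1 = 336.
φ(421) = 421 − 1 = 420.
φ(141877) = 336 × 420 = 141120.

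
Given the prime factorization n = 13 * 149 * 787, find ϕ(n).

φ(1524419) = 1524419 · (1 − 1/13) · (1 − 1/149) · (1 − 1/787)
       = 1524419 · 1395936/1524419 = 1395936.

1395936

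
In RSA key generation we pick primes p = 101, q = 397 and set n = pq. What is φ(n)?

φ(40097) = 40097 · (1 − 1/101) · (1 − 1/397)
       = 40097 · 39600/40097 = 39600.

39600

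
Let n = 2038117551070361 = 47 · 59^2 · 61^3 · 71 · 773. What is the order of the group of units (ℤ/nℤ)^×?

1899171120604800

φ(2038117551070361) = 2038117551070361 · (1 − 1/47) · (1 − 1/59) · (1 − 1/61) · (1 − 1/71) · (1 − 1/773)
       = 2038117551070361 · 8650723200/9283624099 = 1899171120604800.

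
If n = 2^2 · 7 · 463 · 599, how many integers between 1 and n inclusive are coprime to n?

3315312

φ(7765436) = 7765436 · (1 − 1/2) · (1 − 1/7) · (1 − 1/463) · (1 − 1/599)
       = 7765436 · 1657656/3882718 = 3315312.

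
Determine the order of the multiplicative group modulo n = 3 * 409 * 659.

φ(3) = 3 − 1 = 2.
φ(409) = 409 − 1 = 408.
φ(659) = 659 − 1 = 658.
Multiply: 2 · 408 · 658 = 536928.

536928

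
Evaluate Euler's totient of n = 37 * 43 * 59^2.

φ(5538271) = 5538271 · (1 − 1/37) · (1 − 1/43) · (1 − 1/59)
       = 5538271 · 87696/93869 = 5174064.

5174064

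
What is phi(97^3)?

φ(97^3) = 97^2·(97−1) = 9409·96 = 903264.

903264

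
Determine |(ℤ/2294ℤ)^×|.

2294 = 2 · 31 · 37.
φ(2294) = 2294 · (1 − 1/2) · (1 − 1/31) · (1 − 1/37)
       = 2294 · 1080/2294 = 1080.

1080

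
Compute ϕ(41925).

20160

Factor 41925: 41925 = 3 × 5**2 × 13 × 43.
φ(41925) = 41925 · (1 − 1/3) · (1 − 1/5) · (1 − 1/13) · (1 − 1/43)
       = 41925 · 4032/8385 = 20160.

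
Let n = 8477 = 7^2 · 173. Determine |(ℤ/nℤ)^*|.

φ(8477) = 8477 · (1 − 1/7) · (1 − 1/173)
       = 8477 · 1032/1211 = 7224.

7224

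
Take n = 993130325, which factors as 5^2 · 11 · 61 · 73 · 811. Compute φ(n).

699840000

φ(993130325) = 993130325 · (1 − 1/5) · (1 − 1/11) · (1 − 1/61) · (1 − 1/73) · (1 − 1/811)
       = 993130325 · 139968000/198626065 = 699840000.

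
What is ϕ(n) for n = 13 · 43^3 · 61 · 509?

28404190080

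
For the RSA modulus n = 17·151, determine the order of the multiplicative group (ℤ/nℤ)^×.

φ(2567) = 2567 · (1 − 1/17) · (1 − 1/151)
       = 2567 · 2400/2567 = 2400.

2400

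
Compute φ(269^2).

72092

φ(72361) = 72361 · (1 − 1/269)
       = 72361 · 268/269 = 72092.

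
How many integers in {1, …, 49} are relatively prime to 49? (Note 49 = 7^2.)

φ(49) = 49 · (1 − 1/7)
       = 49 · 6/7 = 42.

42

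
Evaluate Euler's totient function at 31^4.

φ(923521) = 923521 · (1 − 1/31)
       = 923521 · 30/31 = 893730.

893730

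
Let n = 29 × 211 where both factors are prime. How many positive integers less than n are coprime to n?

For distinct primes, φ(pq) = (p−1)(q−1) = 28 × 210 = 5880.

5880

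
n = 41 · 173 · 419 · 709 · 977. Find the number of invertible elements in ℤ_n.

φ(41) = 41 − 1 = 40.
φ(173) = 173 − 1 = 172.
φ(419) = 419 − 1 = 418.
φ(709) = 709 − 1 = 708.
φ(977) = 977 − 1 = 976.
Since φ is multiplicative, φ(2058660737131) = 40 · 172 · 418 · 708 · 976 = 1987228446720.

1987228446720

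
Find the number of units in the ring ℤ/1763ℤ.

1680

1763 = 41 · 43.
φ(1763) = 1763 · (1 − 1/41) · (1 − 1/43)
       = 1763 · 1680/1763 = 1680.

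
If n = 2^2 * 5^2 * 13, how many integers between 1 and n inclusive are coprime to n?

φ(1300) = 1300 · (1 − 1/2) · (1 − 1/5) · (1 − 1/13)
       = 1300 · 48/130 = 480.

480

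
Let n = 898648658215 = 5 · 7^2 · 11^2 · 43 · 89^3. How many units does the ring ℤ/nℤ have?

541020775680

φ(5) = 5 − 1 = 4.
φ(7^2) = 7^2 − 7^1 = 49 − 7 = 42.
φ(11^2) = 11^1·(11−1) = 11·10 = 110.
φ(43) = 43 − 1 = 42.
φ(89^3) = 89^3 − 89^2 = 704969 − 7921 = 697048.
Since φ is multiplicative, φ(898648658215) = 4 · 42 · 110 · 42 · 697048 = 541020775680.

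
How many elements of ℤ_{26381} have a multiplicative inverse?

23760

Prime factorization: 26381 = 23 · 31 · 37.
φ(26381) = 26381 · (1 − 1/23) · (1 − 1/31) · (1 − 1/37)
       = 26381 · 23760/26381 = 23760.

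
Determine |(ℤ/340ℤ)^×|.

340 = 2**2 * 5 * 17.
φ(2^2) = 2^2 − 2^1 = 4 − 2 = 2.
φ(5) = 5 − 1 = 4.
φ(17) = 17 − 1 = 16.
Since φ is multiplicative, φ(340) = 2 · 4 · 16 = 128.

128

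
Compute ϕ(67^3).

φ(300763) = 300763 · (1 − 1/67)
       = 300763 · 66/67 = 296274.

296274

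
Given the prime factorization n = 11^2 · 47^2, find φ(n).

237820

φ(267289) = 267289 · (1 − 1/11) · (1 − 1/47)
       = 267289 · 460/517 = 237820.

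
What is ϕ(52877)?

43560

Prime factorization: 52877 = 11**2 × 19 × 23.
φ(52877) = 52877 · (1 − 1/11) · (1 − 1/19) · (1 − 1/23)
       = 52877 · 3960/4807 = 43560.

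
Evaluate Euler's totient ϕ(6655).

4840

First factor: 6655 = 5 * 11**3.
φ(5) = 5 − 1 = 4.
φ(11^3) = 11^2·(11−1) = 121·10 = 1210.
Since φ is multiplicative, φ(6655) = 4 · 1210 = 4840.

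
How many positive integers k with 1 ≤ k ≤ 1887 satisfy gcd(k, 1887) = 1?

1152

Factor 1887: 1887 = 3 × 17 × 37.
φ(1887) = 1887 · (1 − 1/3) · (1 − 1/17) · (1 − 1/37)
       = 1887 · 1152/1887 = 1152.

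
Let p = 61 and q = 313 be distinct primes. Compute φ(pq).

18720

φ(61) = 61 − 1 = 60.
φ(313) = 313 − 1 = 312.
Multiply: 60 · 312 = 18720.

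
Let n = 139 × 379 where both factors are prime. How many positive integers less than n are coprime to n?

φ(pq) = (p−1)(q−1) = 138 · 378 = 52164.

52164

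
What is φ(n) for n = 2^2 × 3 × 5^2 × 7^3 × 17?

φ(1749300) = 1749300 · (1 − 1/2) · (1 − 1/3) · (1 − 1/5) · (1 − 1/7) · (1 − 1/17)
       = 1749300 · 768/3570 = 376320.

376320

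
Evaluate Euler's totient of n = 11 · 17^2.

2720

φ(11) = 11 − 1 = 10.
φ(17^2) = 17^2 − 17^1 = 289 − 17 = 272.
φ(3179) = 10 × 272 = 2720.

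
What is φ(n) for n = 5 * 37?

144

φ(185) = 185 · (1 − 1/5) · (1 − 1/37)
       = 185 · 144/185 = 144.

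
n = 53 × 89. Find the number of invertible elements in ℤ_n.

4576

φ(53) = 53 − 1 = 52.
φ(89) = 89 − 1 = 88.
Since φ is multiplicative, φ(4717) = 52 · 88 = 4576.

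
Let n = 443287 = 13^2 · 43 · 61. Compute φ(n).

φ(443287) = 443287 · (1 − 1/13) · (1 − 1/43) · (1 − 1/61)
       = 443287 · 30240/34099 = 393120.

393120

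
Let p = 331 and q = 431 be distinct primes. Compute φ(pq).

141900

For distinct primes, φ(pq) = (p−1)(q−1) = 330 × 430 = 141900.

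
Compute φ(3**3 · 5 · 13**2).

φ(22815) = 22815 · (1 − 1/3) · (1 − 1/5) · (1 − 1/13)
       = 22815 · 96/195 = 11232.

11232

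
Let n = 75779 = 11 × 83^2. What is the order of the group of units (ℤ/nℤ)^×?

φ(75779) = 75779 · (1 − 1/11) · (1 − 1/83)
       = 75779 · 820/913 = 68060.

68060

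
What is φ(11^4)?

13310

φ(11^4) = 11^4 − 11^3 = 14641 − 1331 = 13310.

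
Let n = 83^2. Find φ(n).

φ(6889) = 6889 · (1 − 1/83)
       = 6889 · 82/83 = 6806.

6806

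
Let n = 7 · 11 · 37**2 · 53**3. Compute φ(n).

11673754560

φ(15693571201) = 15693571201 · (1 − 1/7) · (1 − 1/11) · (1 − 1/37) · (1 − 1/53)
       = 15693571201 · 112320/150997 = 11673754560.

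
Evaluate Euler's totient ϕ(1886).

880

1886 = 2 × 23 × 41.
φ(1886) = 1886 · (1 − 1/2) · (1 − 1/23) · (1 − 1/41)
       = 1886 · 880/1886 = 880.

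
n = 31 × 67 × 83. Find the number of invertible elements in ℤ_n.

φ(172391) = 172391 · (1 − 1/31) · (1 − 1/67) · (1 − 1/83)
       = 172391 · 162360/172391 = 162360.

162360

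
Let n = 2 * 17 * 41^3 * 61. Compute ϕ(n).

64550400

φ(2) = 2 − 1 = 1.
φ(17) = 17 − 1 = 16.
φ(41^3) = 41^2·(41−1) = 1681·40 = 67240.
φ(61) = 61 − 1 = 60.
Since φ is multiplicative, φ(142942154) = 1 · 16 · 67240 · 60 = 64550400.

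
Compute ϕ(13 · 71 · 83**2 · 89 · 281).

140867865600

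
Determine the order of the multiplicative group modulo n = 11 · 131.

φ(1441) = 1441 · (1 − 1/11) · (1 − 1/131)
       = 1441 · 1300/1441 = 1300.

1300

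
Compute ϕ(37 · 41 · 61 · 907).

78278400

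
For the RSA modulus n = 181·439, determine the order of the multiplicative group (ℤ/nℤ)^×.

φ(79459) = 79459 · (1 − 1/181) · (1 − 1/439)
       = 79459 · 78840/79459 = 78840.

78840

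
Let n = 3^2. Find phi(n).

6

φ(3^2) = 3^2 − 3^1 = 9 − 3 = 6.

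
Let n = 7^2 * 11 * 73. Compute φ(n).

30240

φ(7^2) = 7^2 − 7^1 = 49 − 7 = 42.
φ(11) = 11 − 1 = 10.
φ(73) = 73 − 1 = 72.
Since φ is multiplicative, φ(39347) = 42 · 10 · 72 = 30240.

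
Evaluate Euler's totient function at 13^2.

φ(169) = 169 · (1 − 1/13)
       = 169 · 12/13 = 156.

156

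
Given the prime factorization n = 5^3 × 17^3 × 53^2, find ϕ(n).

1274374400

φ(5^3) = 5^3 − 5^2 = 125 − 25 = 100.
φ(17^3) = 17^3 − 17^2 = 4913 − 289 = 4624.
φ(53^2) = 53^1·(53−1) = 53·52 = 2756.
Since φ is multiplicative, φ(1725077125) = 100 · 4624 · 2756 = 1274374400.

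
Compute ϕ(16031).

16031 = 17 × 23 × 41.
φ(16031) = 16031 · (1 − 1/17) · (1 − 1/23) · (1 − 1/41)
       = 16031 · 14080/16031 = 14080.

14080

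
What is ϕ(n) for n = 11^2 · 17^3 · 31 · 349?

5310201600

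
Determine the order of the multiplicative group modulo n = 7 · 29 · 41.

φ(8323) = 8323 · (1 − 1/7) · (1 − 1/29) · (1 − 1/41)
       = 8323 · 6720/8323 = 6720.

6720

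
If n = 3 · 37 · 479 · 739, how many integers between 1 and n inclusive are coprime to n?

25399008

φ(39291891) = 39291891 · (1 − 1/3) · (1 − 1/37) · (1 − 1/479) · (1 − 1/739)
       = 39291891 · 25399008/39291891 = 25399008.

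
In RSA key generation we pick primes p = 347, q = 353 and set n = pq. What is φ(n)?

121792

φ(347) = 347 − 1 = 346.
φ(353) = 353 − 1 = 352.
φ(122491) = 346 × 352 = 121792.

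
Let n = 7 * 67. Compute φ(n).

396

φ(469) = 469 · (1 − 1/7) · (1 − 1/67)
       = 469 · 396/469 = 396.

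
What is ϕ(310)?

Factor 310: 310 = 2 × 5 × 31.
φ(2) = 2 − 1 = 1.
φ(5) = 5 − 1 = 4.
φ(31) = 31 − 1 = 30.
Since φ is multiplicative, φ(310) = 1 · 4 · 30 = 120.

120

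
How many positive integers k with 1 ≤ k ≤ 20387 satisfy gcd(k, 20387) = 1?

18144

20387 = 19 * 29 * 37.
φ(20387) = 20387 · (1 − 1/19) · (1 − 1/29) · (1 − 1/37)
       = 20387 · 18144/20387 = 18144.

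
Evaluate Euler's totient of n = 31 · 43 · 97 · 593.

φ(76675493) = 76675493 · (1 − 1/31) · (1 − 1/43) · (1 − 1/97) · (1 − 1/593)
       = 76675493 · 71608320/76675493 = 71608320.

71608320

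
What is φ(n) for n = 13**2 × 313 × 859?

41760576

φ(45438523) = 45438523 · (1 − 1/13) · (1 − 1/313) · (1 − 1/859)
       = 45438523 · 3212352/3495271 = 41760576.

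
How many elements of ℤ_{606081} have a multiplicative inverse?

317520

606081 = 3 × 7^3 × 19 × 31.
φ(3) = 3 − 1 = 2.
φ(7^3) = 7^2·(7−1) = 49·6 = 294.
φ(19) = 19 − 1 = 18.
φ(31) = 31 − 1 = 30.
Multiply: 2 · 294 · 18 · 30 = 317520.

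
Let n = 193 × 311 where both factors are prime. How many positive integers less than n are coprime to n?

φ(pq) = (p−1)(q−1) = 192 · 310 = 59520.

59520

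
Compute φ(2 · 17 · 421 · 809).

5429760

φ(11580026) = 11580026 · (1 − 1/2) · (1 − 1/17) · (1 − 1/421) · (1 − 1/809)
       = 11580026 · 5429760/11580026 = 5429760.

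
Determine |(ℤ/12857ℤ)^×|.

11088

Prime factorization: 12857 = 13 · 23 · 43.
φ(13) = 13 − 1 = 12.
φ(23) = 23 − 1 = 22.
φ(43) = 43 − 1 = 42.
Multiply: 12 · 22 · 42 = 11088.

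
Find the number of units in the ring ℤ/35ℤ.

Prime factorization: 35 = 5 · 7.
φ(35) = 35 · (1 − 1/5) · (1 − 1/7)
       = 35 · 24/35 = 24.

24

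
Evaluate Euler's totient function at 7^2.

42

φ(49) = 49 · (1 − 1/7)
       = 49 · 6/7 = 42.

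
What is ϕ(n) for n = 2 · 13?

12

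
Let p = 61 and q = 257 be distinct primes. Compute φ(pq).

15360

φ(15677) = 15677 · (1 − 1/61) · (1 − 1/257)
       = 15677 · 15360/15677 = 15360.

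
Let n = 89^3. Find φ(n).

φ(704969) = 704969 · (1 − 1/89)
       = 704969 · 88/89 = 697048.

697048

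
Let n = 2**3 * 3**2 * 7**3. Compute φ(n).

7056

φ(2^3) = 2^3 − 2^2 = 8 − 4 = 4.
φ(3^2) = 3^2 − 3^1 = 9 − 3 = 6.
φ(7^3) = 7^3 − 7^2 = 343 − 49 = 294.
Since φ is multiplicative, φ(24696) = 4 · 6 · 294 = 7056.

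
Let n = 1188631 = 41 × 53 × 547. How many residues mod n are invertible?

1135680

φ(1188631) = 1188631 · (1 − 1/41) · (1 − 1/53) · (1 − 1/547)
       = 1188631 · 1135680/1188631 = 1135680.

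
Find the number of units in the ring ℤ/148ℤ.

72

First factor: 148 = 2**2 × 37.
φ(148) = 148 · (1 − 1/2) · (1 − 1/37)
       = 148 · 36/74 = 72.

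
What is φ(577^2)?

332352

φ(577^2) = 577^1·(577−1) = 577·576 = 332352.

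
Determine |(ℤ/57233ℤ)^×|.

50820

57233 = 11^3 · 43.
φ(57233) = 57233 · (1 − 1/11) · (1 − 1/43)
       = 57233 · 420/473 = 50820.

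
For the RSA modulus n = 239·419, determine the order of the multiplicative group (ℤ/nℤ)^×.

φ(n) = (p − 1)(q − 1) = (239−1)(419−1) = 238·418 = 99484.

99484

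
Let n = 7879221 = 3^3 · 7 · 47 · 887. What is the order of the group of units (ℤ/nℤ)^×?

φ(7879221) = 7879221 · (1 − 1/3) · (1 − 1/7) · (1 − 1/47) · (1 − 1/887)
       = 7879221 · 489072/875469 = 4401648.

4401648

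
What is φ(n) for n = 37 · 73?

2592

φ(37) = 37 − 1 = 36.
φ(73) = 73 − 1 = 72.
φ(2701) = 36 × 72 = 2592.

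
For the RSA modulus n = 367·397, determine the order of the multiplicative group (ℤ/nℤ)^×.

144936

φ(367) = 367 − 1 = 366.
φ(397) = 397 − 1 = 396.
Since φ is multiplicative, φ(145699) = 366 · 396 = 144936.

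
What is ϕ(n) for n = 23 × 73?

φ(23) = 23 − 1 = 22.
φ(73) = 73 − 1 = 72.
φ(1679) = 22 × 72 = 1584.

1584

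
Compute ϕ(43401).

43401 = 3 × 17 × 23 × 37.
φ(3) = 3 − 1 = 2.
φ(17) = 17 − 1 = 16.
φ(23) = 23 − 1 = 22.
φ(37) = 37 − 1 = 36.
φ(43401) = 2 × 16 × 22 × 36 = 25344.

25344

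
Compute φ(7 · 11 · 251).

φ(7) = 7 − 1 = 6.
φ(11) = 11 − 1 = 10.
φ(251) = 251 − 1 = 250.
Multiply: 6 · 10 · 250 = 15000.

15000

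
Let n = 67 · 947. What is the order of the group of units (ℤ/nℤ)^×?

φ(67) = 67 − 1 = 66.
φ(947) = 947 − 1 = 946.
Since φ is multiplicative, φ(63449) = 66 · 946 = 62436.

62436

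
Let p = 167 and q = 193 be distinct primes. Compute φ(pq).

31872

φ(pq) = (p−1)(q−1) = 166 · 192 = 31872.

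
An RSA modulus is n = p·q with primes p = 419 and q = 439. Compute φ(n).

183084

For distinct primes, φ(pq) = (p−1)(q−1) = 418 × 438 = 183084.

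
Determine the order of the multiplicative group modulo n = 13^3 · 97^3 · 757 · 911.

φ(1382800462707287) = 1382800462707287 · (1 − 1/13) · (1 − 1/97) · (1 − 1/757) · (1 − 1/911)
       = 1382800462707287 · 792529920/869619647 = 1260218468920320.

1260218468920320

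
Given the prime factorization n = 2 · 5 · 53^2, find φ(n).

11024

φ(28090) = 28090 · (1 − 1/2) · (1 − 1/5) · (1 − 1/53)
       = 28090 · 208/530 = 11024.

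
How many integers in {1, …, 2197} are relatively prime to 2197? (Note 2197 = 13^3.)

φ(13^3) = 13^2·(13−1) = 169·12 = 2028.

2028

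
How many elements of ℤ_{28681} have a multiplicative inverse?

First factor: 28681 = 23 × 29 × 43.
φ(23) = 23 − 1 = 22.
φ(29) = 29 − 1 = 28.
φ(43) = 43 − 1 = 42.
φ(28681) = 22 × 28 × 42 = 25872.

25872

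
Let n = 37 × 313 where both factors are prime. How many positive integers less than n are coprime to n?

11232

φ(11581) = 11581 · (1 − 1/37) · (1 − 1/313)
       = 11581 · 11232/11581 = 11232.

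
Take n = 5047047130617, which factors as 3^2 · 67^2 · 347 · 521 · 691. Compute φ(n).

3293809833600

φ(3^2) = 3^2 − 3^1 = 9 − 3 = 6.
φ(67^2) = 67^1·(67−1) = 67·66 = 4422.
φ(347) = 347 − 1 = 346.
φ(521) = 521 − 1 = 520.
φ(691) = 691 − 1 = 690.
Since φ is multiplicative, φ(5047047130617) = 6 · 4422 · 346 · 520 · 690 = 3293809833600.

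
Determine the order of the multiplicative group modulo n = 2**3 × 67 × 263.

69168

φ(140968) = 140968 · (1 − 1/2) · (1 − 1/67) · (1 − 1/263)
       = 140968 · 17292/35242 = 69168.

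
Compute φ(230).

First factor: 230 = 2 · 5 · 23.
φ(230) = 230 · (1 − 1/2) · (1 − 1/5) · (1 − 1/23)
       = 230 · 88/230 = 88.

88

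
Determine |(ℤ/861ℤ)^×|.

Prime factorization: 861 = 3 * 7 * 41.
φ(861) = 861 · (1 − 1/3) · (1 − 1/7) · (1 − 1/41)
       = 861 · 480/861 = 480.

480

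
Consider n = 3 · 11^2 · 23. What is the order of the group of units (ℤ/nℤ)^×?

φ(3) = 3 − 1 = 2.
φ(11^2) = 11^2 − 11^1 = 121 − 11 = 110.
φ(23) = 23 − 1 = 22.
φ(8349) = 2 × 110 × 22 = 4840.

4840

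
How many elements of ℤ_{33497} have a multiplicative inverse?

First factor: 33497 = 19 × 41 × 43.
φ(33497) = 33497 · (1 − 1/19) · (1 − 1/41) · (1 − 1/43)
       = 33497 · 30240/33497 = 30240.

30240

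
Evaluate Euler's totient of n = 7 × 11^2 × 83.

54120

φ(7) = 7 − 1 = 6.
φ(11^2) = 11^2 − 11^1 = 121 − 11 = 110.
φ(83) = 83 − 1 = 82.
Since φ is multiplicative, φ(70301) = 6 · 110 · 82 = 54120.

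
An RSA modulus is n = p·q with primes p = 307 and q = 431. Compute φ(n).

φ(132317) = 132317 · (1 − 1/307) · (1 − 1/431)
       = 132317 · 131580/132317 = 131580.

131580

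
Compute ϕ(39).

24

Prime factorization: 39 = 3 * 13.
φ(3) = 3 − 1 = 2.
φ(13) = 13 − 1 = 12.
Multiply: 2 · 12 = 24.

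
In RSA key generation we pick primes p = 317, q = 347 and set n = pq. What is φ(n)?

φ(109999) = 109999 · (1 − 1/317) · (1 − 1/347)
       = 109999 · 109336/109999 = 109336.

109336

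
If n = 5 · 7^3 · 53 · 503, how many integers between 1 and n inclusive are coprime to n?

30698304

φ(5) = 5 − 1 = 4.
φ(7^3) = 7^2·(7−1) = 49·6 = 294.
φ(53) = 53 − 1 = 52.
φ(503) = 503 − 1 = 502.
Since φ is multiplicative, φ(45720185) = 4 · 294 · 52 · 502 = 30698304.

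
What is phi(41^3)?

φ(41^3) = 41^3 − 41^2 = 68921 − 1681 = 67240.

67240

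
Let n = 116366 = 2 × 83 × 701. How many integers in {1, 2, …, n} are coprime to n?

57400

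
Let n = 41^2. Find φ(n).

φ(1681) = 1681 · (1 − 1/41)
       = 1681 · 40/41 = 1640.

1640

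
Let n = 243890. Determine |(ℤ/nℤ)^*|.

Prime factorization: 243890 = 2 × 5 × 29**3.
φ(243890) = 243890 · (1 − 1/2) · (1 − 1/5) · (1 − 1/29)
       = 243890 · 112/290 = 94192.

94192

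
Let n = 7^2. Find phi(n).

φ(49) = 49 · (1 − 1/7)
       = 49 · 6/7 = 42.

42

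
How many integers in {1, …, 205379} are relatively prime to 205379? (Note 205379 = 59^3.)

201898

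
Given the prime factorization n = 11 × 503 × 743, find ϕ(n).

3724840

φ(4111019) = 4111019 · (1 − 1/11) · (1 − 1/503) · (1 − 1/743)
       = 4111019 · 3724840/4111019 = 3724840.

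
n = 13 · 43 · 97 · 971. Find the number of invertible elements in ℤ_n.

46932480

φ(52650533) = 52650533 · (1 − 1/13) · (1 − 1/43) · (1 − 1/97) · (1 − 1/971)
       = 52650533 · 46932480/52650533 = 46932480.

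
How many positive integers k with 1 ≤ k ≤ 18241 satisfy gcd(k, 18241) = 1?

First factor: 18241 = 17 * 29 * 37.
φ(18241) = 18241 · (1 − 1/17) · (1 − 1/29) · (1 − 1/37)
       = 18241 · 16128/18241 = 16128.

16128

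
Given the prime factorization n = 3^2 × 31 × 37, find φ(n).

6480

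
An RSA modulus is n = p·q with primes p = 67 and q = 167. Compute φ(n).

10956

φ(pq) = (p−1)(q−1) = 66 · 166 = 10956.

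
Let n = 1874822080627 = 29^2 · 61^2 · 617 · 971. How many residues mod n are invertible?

1775781638400

φ(29^2) = 29^2 − 29^1 = 841 − 29 = 812.
φ(61^2) = 61^1·(61−1) = 61·60 = 3660.
φ(617) = 617 − 1 = 616.
φ(971) = 971 − 1 = 970.
Since φ is multiplicative, φ(1874822080627) = 812 · 3660 · 616 · 970 = 1775781638400.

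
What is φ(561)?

320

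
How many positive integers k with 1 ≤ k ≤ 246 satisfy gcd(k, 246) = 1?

80

Factor 246: 246 = 2 · 3 · 41.
φ(246) = 246 · (1 − 1/2) · (1 − 1/3) · (1 − 1/41)
       = 246 · 80/246 = 80.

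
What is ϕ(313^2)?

97656

φ(313^2) = 313^2 − 313^1 = 97969 − 313 = 97656.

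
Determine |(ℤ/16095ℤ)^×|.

8064

16095 = 3 · 5 · 29 · 37.
φ(3) = 3 − 1 = 2.
φ(5) = 5 − 1 = 4.
φ(29) = 29 − 1 = 28.
φ(37) = 37 − 1 = 36.
φ(16095) = 2 × 4 × 28 × 36 = 8064.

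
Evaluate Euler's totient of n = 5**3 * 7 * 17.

φ(5^3) = 5^3 − 5^2 = 125 − 25 = 100.
φ(7) = 7 − 1 = 6.
φ(17) = 17 − 1 = 16.
Multiply: 100 · 6 · 16 = 9600.

9600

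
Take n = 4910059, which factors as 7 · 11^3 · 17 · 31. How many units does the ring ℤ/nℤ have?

3484800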